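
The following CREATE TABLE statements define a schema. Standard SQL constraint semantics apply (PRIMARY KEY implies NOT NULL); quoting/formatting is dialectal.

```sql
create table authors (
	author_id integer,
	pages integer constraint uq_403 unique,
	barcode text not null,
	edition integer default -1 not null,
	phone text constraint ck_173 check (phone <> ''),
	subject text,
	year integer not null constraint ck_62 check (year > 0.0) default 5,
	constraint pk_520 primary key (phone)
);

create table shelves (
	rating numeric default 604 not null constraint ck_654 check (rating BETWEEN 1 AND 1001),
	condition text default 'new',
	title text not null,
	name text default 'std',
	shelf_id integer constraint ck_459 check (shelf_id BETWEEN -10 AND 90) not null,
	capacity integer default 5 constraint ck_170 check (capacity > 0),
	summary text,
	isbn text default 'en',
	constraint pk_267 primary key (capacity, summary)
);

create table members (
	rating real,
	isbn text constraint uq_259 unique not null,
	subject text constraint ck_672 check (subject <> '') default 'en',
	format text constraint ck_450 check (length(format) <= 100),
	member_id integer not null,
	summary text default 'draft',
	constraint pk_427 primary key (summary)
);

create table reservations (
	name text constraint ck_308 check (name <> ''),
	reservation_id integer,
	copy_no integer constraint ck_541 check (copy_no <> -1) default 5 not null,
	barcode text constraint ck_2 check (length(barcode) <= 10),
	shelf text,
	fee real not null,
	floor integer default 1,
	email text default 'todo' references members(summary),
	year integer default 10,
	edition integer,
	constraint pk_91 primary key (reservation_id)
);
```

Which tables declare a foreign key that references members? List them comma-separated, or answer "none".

reservations

- reservations.email references members(summary).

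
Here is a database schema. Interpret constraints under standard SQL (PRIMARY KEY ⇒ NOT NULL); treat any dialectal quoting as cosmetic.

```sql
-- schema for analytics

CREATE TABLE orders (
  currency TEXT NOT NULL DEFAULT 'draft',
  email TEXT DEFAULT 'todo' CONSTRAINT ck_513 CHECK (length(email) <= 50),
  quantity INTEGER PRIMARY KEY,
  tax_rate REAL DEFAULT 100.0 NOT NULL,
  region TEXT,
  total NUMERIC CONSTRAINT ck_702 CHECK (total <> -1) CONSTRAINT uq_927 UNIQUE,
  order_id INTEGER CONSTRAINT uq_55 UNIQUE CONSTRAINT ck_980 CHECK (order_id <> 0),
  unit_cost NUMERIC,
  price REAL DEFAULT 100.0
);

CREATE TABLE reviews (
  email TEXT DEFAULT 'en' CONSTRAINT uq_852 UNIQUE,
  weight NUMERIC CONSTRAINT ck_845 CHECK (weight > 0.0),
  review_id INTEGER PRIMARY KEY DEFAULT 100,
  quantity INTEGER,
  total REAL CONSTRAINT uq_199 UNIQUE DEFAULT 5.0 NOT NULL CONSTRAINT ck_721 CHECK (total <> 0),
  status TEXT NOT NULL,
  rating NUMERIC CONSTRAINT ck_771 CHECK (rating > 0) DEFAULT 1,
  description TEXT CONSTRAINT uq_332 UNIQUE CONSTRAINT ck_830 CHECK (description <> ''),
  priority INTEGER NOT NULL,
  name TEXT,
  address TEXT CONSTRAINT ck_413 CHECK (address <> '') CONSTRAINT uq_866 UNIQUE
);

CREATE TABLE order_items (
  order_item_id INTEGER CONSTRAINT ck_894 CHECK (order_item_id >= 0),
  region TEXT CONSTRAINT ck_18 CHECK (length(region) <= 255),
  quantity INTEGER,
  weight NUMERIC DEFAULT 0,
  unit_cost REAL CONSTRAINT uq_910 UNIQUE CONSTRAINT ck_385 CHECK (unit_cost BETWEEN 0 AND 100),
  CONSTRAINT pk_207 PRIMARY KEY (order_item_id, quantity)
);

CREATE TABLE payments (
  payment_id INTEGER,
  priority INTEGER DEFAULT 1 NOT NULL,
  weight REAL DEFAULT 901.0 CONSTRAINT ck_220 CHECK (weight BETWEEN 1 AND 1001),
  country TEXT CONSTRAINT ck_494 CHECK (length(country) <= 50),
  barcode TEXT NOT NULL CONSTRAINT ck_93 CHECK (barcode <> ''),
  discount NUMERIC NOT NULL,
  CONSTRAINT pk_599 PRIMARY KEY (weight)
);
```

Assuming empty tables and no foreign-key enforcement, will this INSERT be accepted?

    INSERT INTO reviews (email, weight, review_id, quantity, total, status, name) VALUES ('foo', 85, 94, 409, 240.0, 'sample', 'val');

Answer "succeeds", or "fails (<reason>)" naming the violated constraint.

priority is omitted from the column list and has no DEFAULT, so it would receive NULL.
But priority is declared NOT NULL.

fails (NOT NULL on priority)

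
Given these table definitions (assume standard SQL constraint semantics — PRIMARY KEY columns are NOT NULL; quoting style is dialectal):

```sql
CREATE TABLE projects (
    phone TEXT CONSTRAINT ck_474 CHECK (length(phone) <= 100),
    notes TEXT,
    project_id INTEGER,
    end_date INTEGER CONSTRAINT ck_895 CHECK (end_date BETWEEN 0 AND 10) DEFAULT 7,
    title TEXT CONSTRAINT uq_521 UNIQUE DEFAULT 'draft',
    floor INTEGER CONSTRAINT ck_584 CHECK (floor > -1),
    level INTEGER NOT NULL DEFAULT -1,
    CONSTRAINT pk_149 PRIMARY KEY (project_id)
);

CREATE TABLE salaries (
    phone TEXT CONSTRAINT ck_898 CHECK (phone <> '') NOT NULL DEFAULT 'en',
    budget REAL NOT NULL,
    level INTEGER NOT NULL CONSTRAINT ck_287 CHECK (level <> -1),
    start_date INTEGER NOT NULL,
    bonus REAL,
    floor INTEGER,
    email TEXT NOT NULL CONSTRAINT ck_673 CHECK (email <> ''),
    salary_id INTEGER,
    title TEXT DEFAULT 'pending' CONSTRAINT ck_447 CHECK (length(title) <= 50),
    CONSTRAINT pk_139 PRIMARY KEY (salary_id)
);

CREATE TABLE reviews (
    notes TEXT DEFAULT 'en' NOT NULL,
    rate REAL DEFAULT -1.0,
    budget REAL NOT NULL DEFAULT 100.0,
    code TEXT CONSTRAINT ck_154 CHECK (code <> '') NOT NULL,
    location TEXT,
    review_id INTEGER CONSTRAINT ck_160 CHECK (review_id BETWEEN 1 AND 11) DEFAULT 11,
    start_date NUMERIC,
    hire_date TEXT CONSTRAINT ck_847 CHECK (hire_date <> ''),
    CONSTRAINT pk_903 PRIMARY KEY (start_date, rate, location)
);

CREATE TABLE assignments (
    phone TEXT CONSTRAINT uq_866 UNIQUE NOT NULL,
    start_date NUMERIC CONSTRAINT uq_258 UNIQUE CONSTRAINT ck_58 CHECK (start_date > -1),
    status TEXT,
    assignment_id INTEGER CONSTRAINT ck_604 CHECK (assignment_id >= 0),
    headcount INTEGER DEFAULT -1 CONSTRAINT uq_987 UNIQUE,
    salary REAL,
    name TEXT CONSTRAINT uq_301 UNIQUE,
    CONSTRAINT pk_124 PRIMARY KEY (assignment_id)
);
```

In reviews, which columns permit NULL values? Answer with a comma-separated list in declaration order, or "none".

review_id, hire_date

- notes: declared NOT NULL → not nullable.
- rate: part of the PRIMARY KEY, which implies NOT NULL → not nullable.
- budget: declared NOT NULL → not nullable.
- code: declared NOT NULL → not nullable.
- location: part of the PRIMARY KEY, which implies NOT NULL → not nullable.
- review_id: CHECK does not forbid NULL (a CHECK constraint passes when its expression is NULL) → nullable.
- start_date: part of the PRIMARY KEY, which implies NOT NULL → not nullable.
- hire_date: CHECK does not forbid NULL (a CHECK constraint passes when its expression is NULL) → nullable.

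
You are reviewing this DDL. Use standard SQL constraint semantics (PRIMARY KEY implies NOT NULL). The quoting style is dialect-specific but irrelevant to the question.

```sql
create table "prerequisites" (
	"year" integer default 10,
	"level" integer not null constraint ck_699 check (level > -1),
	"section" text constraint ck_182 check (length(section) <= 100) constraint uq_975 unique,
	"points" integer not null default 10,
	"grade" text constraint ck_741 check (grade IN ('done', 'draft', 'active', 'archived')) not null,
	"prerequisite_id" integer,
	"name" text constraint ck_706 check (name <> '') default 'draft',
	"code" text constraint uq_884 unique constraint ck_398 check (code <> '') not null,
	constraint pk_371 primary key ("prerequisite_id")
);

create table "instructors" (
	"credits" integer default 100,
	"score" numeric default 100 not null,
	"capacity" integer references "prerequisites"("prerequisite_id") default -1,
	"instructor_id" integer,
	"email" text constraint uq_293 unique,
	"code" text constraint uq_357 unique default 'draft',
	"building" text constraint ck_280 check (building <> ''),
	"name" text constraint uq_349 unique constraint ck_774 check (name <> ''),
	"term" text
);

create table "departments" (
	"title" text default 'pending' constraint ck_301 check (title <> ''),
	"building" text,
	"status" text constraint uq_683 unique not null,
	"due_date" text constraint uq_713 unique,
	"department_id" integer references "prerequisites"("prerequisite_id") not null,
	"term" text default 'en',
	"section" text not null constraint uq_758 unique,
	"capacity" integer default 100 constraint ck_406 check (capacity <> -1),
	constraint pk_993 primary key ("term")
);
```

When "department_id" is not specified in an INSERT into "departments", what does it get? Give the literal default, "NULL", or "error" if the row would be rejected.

error

department_id has no DEFAULT clause.
Omitting it would insert NULL, but it is declared NOT NULL, so the INSERT fails.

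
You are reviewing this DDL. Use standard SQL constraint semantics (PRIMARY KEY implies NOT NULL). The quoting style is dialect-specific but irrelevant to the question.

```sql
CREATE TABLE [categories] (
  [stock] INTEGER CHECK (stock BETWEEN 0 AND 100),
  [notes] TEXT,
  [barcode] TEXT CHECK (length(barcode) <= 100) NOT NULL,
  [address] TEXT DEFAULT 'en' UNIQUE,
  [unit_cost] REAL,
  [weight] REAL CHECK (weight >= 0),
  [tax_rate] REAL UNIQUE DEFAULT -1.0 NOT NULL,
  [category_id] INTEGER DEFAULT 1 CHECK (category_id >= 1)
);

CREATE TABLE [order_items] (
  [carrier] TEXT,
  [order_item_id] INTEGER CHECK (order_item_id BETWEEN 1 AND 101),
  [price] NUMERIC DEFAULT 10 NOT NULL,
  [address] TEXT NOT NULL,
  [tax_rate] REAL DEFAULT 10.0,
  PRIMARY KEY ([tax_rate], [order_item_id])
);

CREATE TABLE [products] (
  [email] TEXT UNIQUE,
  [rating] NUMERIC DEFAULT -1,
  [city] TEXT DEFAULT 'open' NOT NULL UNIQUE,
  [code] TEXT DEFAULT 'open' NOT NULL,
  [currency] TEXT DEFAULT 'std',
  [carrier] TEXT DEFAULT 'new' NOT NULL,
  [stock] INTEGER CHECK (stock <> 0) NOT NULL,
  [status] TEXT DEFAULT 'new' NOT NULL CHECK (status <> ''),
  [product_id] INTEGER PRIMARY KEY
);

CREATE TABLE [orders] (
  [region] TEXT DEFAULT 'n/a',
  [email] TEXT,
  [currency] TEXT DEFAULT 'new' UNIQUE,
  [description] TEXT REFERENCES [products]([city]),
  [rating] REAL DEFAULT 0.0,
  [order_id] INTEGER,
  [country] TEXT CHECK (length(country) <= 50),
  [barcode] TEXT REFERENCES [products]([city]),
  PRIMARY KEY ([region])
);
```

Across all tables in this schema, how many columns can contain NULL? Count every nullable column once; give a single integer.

categories: 6 nullable (stock, notes, address, unit_cost, weight, category_id — PK none and explicit NOT NULL columns excluded).
order_items: 1 nullable (carrier — PK (tax_rate, order_item_id) and explicit NOT NULL columns excluded).
products: 3 nullable (email, rating, currency — PK (product_id) and explicit NOT NULL columns excluded).
orders: 7 nullable (email, currency, description, rating, order_id, country, barcode — PK (region) and explicit NOT NULL columns excluded).
Total: 6 + 1 + 3 + 7 = 17.

17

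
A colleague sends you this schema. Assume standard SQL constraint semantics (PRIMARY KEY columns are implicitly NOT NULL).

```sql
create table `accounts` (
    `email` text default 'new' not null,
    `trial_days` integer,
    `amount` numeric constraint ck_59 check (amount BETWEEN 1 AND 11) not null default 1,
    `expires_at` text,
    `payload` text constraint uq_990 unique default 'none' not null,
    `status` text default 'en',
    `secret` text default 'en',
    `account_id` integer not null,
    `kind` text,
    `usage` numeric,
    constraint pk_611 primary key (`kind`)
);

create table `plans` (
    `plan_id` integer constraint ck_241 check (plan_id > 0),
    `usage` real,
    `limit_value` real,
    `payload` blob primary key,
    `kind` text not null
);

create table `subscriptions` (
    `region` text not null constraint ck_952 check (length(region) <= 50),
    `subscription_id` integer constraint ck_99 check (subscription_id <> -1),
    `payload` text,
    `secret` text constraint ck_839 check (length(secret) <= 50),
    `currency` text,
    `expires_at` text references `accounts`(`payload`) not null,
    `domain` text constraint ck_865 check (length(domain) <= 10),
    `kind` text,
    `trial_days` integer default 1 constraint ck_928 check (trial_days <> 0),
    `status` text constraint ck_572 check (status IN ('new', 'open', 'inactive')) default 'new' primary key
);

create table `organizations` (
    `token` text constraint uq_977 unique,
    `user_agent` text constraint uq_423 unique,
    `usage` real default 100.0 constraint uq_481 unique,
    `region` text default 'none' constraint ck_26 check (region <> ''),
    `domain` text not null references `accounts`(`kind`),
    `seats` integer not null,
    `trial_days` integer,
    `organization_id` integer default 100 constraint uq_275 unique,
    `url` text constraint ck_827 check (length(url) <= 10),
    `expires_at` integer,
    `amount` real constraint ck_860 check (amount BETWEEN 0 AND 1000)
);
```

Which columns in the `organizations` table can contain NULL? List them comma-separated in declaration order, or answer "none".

- token: UNIQUE does not imply NOT NULL → nullable.
- user_agent: UNIQUE does not imply NOT NULL → nullable.
- usage: UNIQUE does not imply NOT NULL → nullable.
- region: CHECK does not forbid NULL (a CHECK constraint passes when its expression is NULL) → nullable.
- domain: declared NOT NULL → not nullable.
- seats: declared NOT NULL → not nullable.
- trial_days: no NOT NULL constraint applies → nullable.
- organization_id: UNIQUE does not imply NOT NULL → nullable.
- url: CHECK does not forbid NULL (a CHECK constraint passes when its expression is NULL) → nullable.
- expires_at: no NOT NULL constraint applies → nullable.
- amount: CHECK does not forbid NULL (a CHECK constraint passes when its expression is NULL) → nullable.

token, user_agent, usage, region, trial_days, organization_id, url, expires_at, amount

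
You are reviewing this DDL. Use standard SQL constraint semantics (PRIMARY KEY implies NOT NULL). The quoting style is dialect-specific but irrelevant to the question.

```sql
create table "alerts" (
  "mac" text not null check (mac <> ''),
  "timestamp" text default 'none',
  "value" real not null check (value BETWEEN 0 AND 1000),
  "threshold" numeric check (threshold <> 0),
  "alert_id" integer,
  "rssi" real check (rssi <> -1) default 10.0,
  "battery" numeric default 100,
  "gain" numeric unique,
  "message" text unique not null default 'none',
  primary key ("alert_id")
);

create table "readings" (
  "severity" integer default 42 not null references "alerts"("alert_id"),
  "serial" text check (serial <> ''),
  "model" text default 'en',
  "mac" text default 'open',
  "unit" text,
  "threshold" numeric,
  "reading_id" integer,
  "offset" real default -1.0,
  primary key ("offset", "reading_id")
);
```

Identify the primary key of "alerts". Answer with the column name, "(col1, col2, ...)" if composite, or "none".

alert_id

alert_id is declared PRIMARY KEY as a table-level PRIMARY KEY clause.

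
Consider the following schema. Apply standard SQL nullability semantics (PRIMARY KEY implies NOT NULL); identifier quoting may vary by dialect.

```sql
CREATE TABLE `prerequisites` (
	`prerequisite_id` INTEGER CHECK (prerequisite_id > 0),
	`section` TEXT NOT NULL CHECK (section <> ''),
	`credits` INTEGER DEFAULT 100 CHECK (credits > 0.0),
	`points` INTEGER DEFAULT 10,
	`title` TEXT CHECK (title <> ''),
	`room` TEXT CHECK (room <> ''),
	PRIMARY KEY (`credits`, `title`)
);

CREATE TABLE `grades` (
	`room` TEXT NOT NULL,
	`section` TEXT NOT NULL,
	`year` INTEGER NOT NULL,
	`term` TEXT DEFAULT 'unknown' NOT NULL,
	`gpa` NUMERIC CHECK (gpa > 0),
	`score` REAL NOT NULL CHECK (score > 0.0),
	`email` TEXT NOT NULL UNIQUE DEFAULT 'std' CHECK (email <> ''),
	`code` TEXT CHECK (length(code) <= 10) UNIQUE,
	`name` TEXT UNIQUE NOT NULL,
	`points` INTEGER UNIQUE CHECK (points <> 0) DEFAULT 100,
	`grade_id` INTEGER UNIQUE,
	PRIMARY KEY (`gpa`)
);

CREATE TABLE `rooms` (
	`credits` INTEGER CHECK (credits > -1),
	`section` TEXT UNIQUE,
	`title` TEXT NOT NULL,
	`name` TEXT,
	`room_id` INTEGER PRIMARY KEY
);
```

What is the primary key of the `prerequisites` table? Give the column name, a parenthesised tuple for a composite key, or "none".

(credits, title)

A table-level PRIMARY KEY clause names 2 columns: credits, title.
This is a composite key — the combination is unique, not each column individually.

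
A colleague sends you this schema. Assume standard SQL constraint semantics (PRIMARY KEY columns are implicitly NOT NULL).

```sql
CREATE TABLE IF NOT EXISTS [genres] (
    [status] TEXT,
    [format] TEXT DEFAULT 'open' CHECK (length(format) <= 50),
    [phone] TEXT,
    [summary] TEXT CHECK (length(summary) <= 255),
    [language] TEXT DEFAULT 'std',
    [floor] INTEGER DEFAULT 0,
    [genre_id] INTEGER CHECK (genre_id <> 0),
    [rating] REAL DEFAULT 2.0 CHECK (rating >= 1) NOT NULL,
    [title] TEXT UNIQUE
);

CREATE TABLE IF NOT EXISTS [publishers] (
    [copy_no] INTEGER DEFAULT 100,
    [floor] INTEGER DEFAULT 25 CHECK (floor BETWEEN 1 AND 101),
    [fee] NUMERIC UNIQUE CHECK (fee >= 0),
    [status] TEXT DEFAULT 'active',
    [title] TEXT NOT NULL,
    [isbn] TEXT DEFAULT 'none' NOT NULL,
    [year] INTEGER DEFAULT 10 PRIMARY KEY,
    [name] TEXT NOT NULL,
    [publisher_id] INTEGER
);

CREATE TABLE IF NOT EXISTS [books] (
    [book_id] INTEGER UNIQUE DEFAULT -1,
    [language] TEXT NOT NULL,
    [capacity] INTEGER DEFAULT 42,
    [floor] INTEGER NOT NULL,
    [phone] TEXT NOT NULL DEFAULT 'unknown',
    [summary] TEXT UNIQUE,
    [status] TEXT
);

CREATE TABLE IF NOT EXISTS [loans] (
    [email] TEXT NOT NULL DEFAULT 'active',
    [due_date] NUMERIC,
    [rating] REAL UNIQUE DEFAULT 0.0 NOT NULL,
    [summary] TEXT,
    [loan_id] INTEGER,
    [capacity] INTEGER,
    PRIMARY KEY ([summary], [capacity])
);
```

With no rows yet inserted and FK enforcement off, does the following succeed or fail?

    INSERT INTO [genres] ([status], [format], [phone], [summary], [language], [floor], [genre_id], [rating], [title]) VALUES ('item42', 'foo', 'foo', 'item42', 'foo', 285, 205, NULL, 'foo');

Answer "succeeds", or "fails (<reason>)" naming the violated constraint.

fails (NOT NULL on rating)

rating is explicitly set to NULL, but rating is declared NOT NULL.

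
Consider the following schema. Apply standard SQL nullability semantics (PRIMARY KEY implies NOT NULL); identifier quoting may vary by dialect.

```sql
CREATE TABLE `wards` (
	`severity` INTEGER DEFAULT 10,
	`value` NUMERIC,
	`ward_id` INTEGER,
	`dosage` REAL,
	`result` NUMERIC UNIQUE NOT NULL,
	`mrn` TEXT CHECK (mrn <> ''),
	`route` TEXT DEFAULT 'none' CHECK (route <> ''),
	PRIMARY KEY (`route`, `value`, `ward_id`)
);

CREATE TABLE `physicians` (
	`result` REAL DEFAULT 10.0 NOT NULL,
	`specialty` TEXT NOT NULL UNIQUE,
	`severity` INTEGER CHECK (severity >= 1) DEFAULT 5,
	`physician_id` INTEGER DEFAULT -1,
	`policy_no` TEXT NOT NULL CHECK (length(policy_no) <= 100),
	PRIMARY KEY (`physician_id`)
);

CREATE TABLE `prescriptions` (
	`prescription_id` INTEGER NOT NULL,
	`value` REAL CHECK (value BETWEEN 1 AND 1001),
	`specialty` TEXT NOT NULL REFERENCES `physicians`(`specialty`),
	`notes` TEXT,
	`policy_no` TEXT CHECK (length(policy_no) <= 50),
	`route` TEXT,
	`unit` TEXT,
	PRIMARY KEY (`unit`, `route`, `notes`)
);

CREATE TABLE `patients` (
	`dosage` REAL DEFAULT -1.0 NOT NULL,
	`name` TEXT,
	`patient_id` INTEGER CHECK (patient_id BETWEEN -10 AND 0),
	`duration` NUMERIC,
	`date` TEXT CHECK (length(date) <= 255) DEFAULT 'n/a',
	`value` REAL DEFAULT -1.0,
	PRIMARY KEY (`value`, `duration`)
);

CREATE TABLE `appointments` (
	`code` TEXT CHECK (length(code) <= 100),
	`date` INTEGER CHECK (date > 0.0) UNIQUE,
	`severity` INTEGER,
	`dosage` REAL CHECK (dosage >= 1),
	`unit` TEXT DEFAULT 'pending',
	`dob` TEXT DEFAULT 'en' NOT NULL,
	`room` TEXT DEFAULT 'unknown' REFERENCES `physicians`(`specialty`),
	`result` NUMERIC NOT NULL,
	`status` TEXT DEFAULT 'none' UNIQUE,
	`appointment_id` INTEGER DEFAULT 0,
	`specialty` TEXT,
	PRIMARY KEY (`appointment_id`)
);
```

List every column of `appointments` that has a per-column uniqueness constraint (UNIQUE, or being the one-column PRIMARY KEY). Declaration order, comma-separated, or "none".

date, status, appointment_id

- code: no UNIQUE or single-column PK constraint.
- date: declared UNIQUE → unique.
- severity: no UNIQUE or single-column PK constraint.
- dosage: no UNIQUE or single-column PK constraint.
- unit: no UNIQUE or single-column PK constraint.
- dob: no UNIQUE or single-column PK constraint.
- room: no UNIQUE or single-column PK constraint.
- result: no UNIQUE or single-column PK constraint.
- status: declared UNIQUE → unique.
- appointment_id: single-column PRIMARY KEY → unique.
- specialty: no UNIQUE or single-column PK constraint.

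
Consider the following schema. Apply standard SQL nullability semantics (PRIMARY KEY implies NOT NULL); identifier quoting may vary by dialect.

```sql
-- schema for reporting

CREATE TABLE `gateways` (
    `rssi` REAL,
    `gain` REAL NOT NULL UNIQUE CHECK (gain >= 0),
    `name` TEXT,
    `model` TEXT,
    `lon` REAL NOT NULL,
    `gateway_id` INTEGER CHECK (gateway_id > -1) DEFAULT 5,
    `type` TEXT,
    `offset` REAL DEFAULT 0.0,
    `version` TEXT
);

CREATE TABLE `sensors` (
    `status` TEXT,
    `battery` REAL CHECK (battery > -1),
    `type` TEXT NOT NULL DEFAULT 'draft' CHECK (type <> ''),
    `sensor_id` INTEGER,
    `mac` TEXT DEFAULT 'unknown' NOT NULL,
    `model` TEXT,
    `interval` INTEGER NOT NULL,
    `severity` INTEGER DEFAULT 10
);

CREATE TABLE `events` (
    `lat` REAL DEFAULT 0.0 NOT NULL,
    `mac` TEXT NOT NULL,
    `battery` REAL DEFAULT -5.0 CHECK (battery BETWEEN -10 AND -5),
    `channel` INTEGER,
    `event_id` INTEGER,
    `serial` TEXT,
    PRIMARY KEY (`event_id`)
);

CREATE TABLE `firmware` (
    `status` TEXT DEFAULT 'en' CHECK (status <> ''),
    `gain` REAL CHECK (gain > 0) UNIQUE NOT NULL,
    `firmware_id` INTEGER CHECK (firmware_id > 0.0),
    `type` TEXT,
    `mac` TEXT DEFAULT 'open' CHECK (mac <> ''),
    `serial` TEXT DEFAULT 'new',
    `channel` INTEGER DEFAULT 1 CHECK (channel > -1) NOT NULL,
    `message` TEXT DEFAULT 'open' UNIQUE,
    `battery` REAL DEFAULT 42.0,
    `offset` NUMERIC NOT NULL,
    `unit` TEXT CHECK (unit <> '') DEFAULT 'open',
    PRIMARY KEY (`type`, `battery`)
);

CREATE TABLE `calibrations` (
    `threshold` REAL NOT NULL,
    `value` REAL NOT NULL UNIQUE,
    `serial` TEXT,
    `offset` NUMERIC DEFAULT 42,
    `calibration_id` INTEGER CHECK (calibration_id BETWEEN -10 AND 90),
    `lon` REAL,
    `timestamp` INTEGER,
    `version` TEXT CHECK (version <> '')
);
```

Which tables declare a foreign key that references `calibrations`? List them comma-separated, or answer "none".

none

No REFERENCES clause anywhere in the schema names calibrations.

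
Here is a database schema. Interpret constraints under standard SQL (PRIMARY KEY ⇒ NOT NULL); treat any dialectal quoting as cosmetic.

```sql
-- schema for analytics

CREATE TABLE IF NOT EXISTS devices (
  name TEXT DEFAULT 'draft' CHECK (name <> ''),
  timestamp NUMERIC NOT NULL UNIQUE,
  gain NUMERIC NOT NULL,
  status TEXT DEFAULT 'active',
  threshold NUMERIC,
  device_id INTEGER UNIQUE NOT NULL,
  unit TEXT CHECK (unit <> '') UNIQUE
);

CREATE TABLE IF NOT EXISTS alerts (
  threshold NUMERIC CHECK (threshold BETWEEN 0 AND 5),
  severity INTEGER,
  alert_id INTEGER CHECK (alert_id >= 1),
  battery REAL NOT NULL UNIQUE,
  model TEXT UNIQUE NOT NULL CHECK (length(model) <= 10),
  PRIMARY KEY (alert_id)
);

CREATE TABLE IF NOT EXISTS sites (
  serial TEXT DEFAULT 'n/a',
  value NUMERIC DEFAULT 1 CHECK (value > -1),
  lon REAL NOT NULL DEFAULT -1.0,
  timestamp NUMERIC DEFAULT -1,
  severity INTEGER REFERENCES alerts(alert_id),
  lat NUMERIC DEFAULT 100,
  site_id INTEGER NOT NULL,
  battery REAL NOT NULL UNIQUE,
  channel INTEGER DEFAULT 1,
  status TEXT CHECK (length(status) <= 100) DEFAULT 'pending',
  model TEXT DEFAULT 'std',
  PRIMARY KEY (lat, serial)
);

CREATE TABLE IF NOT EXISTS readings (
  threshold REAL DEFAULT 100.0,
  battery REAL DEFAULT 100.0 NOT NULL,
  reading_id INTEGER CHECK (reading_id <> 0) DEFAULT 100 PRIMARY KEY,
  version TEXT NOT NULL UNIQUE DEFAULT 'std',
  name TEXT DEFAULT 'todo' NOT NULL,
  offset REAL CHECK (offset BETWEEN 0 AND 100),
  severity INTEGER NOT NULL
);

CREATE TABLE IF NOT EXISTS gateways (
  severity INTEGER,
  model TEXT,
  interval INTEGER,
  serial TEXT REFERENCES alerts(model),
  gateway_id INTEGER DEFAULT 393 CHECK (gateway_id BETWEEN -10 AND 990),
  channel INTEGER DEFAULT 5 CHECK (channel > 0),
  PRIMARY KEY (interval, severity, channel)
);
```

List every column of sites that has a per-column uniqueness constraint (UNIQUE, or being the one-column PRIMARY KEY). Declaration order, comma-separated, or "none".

battery

- serial: part of a composite PRIMARY KEY — only the tuple is unique, not this column on its own.
- value: no UNIQUE or single-column PK constraint.
- lon: no UNIQUE or single-column PK constraint.
- timestamp: no UNIQUE or single-column PK constraint.
- severity: no UNIQUE or single-column PK constraint.
- lat: part of a composite PRIMARY KEY — only the tuple is unique, not this column on its own.
- site_id: no UNIQUE or single-column PK constraint.
- battery: declared UNIQUE → unique.
- channel: no UNIQUE or single-column PK constraint.
- status: no UNIQUE or single-column PK constraint.
- model: no UNIQUE or single-column PK constraint.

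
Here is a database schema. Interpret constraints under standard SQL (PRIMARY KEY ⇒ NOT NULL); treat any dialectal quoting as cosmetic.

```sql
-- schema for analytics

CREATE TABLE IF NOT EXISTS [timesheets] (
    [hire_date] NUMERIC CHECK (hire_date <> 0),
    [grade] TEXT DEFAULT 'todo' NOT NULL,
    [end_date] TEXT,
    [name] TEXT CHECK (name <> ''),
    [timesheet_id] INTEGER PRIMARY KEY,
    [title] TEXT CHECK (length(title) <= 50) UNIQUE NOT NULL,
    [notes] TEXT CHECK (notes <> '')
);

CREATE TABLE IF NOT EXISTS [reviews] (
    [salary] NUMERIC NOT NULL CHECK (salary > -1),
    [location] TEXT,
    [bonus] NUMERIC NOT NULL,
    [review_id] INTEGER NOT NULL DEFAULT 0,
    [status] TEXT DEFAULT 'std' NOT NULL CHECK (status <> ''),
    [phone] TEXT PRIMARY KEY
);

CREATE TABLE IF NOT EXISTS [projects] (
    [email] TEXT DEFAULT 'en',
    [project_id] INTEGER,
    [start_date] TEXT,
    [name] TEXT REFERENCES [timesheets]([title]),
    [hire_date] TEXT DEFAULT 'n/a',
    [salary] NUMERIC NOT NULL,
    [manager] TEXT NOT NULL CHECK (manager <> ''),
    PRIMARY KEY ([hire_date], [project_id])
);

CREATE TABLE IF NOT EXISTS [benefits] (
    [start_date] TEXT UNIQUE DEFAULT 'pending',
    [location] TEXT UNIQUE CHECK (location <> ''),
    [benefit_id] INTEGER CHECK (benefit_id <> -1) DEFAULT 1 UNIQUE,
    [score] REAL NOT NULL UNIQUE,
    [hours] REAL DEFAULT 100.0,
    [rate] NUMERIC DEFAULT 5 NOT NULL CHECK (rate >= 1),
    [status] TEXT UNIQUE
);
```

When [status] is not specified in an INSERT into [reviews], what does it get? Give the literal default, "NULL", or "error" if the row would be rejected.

status has an explicit DEFAULT 'std'.
When the column is omitted from an INSERT, that default is used.

'std'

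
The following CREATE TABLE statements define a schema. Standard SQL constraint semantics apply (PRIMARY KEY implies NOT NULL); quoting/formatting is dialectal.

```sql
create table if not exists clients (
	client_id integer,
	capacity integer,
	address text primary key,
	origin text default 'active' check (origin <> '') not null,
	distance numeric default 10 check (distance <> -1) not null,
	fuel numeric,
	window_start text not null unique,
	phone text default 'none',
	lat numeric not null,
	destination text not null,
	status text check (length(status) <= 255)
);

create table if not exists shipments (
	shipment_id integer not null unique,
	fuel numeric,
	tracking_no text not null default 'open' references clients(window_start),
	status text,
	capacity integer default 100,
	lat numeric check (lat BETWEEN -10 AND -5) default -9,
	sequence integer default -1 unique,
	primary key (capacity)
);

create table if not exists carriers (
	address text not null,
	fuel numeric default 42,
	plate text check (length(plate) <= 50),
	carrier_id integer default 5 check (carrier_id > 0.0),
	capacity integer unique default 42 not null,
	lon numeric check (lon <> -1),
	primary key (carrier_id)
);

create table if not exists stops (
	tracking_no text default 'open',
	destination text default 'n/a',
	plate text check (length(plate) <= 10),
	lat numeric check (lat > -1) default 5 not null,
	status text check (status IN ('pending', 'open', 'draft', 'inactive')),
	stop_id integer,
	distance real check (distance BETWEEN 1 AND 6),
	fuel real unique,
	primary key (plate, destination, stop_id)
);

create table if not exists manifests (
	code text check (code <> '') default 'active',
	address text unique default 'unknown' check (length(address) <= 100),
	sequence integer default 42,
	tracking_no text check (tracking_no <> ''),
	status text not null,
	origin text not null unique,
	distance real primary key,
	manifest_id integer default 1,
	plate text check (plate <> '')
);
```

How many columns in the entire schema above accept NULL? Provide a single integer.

clients: 5 nullable (client_id, capacity, fuel, phone, status — PK (address) and explicit NOT NULL columns excluded).
shipments: 4 nullable (fuel, status, lat, sequence — PK (capacity) and explicit NOT NULL columns excluded).
carriers: 3 nullable (fuel, plate, lon — PK (carrier_id) and explicit NOT NULL columns excluded).
stops: 4 nullable (tracking_no, status, distance, fuel — PK (plate, destination, stop_id) and explicit NOT NULL columns excluded).
manifests: 6 nullable (code, address, sequence, tracking_no, manifest_id, plate — PK (distance) and explicit NOT NULL columns excluded).
Total: 5 + 4 + 3 + 4 + 6 = 22.

22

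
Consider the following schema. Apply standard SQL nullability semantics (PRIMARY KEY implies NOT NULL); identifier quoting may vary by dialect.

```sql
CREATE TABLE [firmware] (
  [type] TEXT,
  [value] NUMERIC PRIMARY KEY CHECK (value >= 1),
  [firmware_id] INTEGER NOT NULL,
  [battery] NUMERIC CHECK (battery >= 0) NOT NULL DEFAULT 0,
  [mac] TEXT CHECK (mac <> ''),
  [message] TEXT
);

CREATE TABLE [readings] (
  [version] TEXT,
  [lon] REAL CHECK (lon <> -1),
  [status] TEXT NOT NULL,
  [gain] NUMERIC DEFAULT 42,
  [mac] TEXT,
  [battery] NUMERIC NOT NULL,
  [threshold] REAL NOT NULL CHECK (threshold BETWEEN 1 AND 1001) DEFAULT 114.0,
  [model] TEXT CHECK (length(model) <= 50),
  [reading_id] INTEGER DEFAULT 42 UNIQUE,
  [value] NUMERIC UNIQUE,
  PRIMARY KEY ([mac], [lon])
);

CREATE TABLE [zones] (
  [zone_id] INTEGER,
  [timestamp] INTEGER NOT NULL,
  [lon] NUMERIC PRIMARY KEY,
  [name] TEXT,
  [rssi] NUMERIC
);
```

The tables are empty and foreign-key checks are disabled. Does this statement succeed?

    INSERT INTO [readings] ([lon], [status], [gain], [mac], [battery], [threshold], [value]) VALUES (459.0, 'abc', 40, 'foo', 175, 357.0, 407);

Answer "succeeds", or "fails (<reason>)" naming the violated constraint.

NOT NULL columns: battery is supplied; lon is supplied; mac is supplied; status is supplied; threshold is supplied.
CHECK constraints: 459.0 satisfies (lon <> -1); 357.0 satisfies (threshold BETWEEN 1 AND 1001).
No constraint is violated.

succeeds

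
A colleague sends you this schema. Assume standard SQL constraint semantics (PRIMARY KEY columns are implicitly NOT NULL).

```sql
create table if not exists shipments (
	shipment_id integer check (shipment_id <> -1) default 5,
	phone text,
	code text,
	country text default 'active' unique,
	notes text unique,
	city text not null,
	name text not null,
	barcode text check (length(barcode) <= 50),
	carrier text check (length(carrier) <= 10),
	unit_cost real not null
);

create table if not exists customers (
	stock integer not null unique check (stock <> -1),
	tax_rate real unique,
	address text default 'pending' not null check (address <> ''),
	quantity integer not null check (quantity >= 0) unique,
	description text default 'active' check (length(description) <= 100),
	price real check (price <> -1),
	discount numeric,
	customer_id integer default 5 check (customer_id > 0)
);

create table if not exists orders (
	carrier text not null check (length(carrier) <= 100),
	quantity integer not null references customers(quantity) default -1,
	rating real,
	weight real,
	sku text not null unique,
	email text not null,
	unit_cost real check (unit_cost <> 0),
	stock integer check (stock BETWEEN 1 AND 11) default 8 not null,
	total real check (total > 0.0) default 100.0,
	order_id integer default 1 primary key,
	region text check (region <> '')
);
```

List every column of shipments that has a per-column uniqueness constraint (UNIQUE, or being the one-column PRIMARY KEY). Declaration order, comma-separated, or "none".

- shipment_id: no UNIQUE or single-column PK constraint.
- phone: no UNIQUE or single-column PK constraint.
- code: no UNIQUE or single-column PK constraint.
- country: declared UNIQUE → unique.
- notes: declared UNIQUE → unique.
- city: no UNIQUE or single-column PK constraint.
- name: no UNIQUE or single-column PK constraint.
- barcode: no UNIQUE or single-column PK constraint.
- carrier: no UNIQUE or single-column PK constraint.
- unit_cost: no UNIQUE or single-column PK constraint.

country, notes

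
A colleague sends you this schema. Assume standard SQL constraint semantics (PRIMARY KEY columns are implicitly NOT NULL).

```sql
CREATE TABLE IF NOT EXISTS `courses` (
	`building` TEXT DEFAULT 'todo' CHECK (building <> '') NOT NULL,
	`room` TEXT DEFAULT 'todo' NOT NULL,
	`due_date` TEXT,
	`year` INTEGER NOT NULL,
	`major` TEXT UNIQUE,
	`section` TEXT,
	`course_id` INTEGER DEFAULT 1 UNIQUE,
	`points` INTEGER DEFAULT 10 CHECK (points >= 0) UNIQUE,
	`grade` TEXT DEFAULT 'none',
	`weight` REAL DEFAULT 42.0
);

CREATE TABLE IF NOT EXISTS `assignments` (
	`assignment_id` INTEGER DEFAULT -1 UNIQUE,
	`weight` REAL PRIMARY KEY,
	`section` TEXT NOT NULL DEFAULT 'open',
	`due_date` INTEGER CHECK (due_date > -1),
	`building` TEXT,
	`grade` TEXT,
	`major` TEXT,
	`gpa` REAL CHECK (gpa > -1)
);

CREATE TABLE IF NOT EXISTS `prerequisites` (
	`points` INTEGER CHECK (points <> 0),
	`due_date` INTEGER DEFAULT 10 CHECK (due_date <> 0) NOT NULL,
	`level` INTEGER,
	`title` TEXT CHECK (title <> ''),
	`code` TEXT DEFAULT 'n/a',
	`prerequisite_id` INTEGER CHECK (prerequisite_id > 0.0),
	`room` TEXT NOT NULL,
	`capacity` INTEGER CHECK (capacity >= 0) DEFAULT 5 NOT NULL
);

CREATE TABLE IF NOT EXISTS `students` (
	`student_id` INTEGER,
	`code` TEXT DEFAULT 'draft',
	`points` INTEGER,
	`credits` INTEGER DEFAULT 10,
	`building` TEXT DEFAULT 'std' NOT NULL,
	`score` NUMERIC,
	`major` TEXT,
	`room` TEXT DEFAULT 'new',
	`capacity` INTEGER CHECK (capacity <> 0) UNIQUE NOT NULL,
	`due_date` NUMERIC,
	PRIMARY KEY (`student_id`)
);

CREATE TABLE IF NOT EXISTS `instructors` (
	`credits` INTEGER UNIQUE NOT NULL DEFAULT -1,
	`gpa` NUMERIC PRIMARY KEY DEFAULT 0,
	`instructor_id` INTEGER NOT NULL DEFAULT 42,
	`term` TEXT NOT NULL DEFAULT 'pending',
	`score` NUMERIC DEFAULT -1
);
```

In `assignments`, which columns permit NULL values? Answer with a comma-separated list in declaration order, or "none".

assignment_id, due_date, building, grade, major, gpa

- assignment_id: UNIQUE does not imply NOT NULL → nullable.
- weight: part of the PRIMARY KEY, which implies NOT NULL → not nullable.
- section: declared NOT NULL → not nullable.
- due_date: CHECK does not forbid NULL (a CHECK constraint passes when its expression is NULL) → nullable.
- building: no NOT NULL constraint applies → nullable.
- grade: no NOT NULL constraint applies → nullable.
- major: no NOT NULL constraint applies → nullable.
- gpa: CHECK does not forbid NULL (a CHECK constraint passes when its expression is NULL) → nullable.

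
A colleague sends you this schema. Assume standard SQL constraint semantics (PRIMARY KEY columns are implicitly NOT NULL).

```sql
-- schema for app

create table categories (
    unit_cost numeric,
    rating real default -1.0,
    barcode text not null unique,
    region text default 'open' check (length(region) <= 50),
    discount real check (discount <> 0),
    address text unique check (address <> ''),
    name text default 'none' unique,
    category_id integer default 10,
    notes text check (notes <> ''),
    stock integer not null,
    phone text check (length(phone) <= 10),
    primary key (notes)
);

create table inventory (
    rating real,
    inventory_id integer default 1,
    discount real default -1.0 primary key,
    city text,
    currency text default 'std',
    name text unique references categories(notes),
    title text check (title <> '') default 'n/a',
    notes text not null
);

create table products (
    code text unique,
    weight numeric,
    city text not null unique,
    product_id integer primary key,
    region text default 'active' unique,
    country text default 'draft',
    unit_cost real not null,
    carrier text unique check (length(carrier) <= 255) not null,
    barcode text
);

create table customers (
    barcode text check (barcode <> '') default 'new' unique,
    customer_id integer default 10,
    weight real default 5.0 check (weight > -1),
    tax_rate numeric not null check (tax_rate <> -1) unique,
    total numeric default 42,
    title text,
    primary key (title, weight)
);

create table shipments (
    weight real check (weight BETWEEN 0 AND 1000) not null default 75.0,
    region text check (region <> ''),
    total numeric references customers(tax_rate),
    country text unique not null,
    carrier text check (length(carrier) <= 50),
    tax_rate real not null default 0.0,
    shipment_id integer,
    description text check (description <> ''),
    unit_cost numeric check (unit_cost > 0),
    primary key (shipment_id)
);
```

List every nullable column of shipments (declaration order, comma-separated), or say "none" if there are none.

region, total, carrier, description, unit_cost

- weight: declared NOT NULL → not nullable.
- region: CHECK does not forbid NULL (a CHECK constraint passes when its expression is NULL) → nullable.
- total: a foreign key column may be NULL unless separately constrained → nullable.
- country: declared NOT NULL → not nullable.
- carrier: CHECK does not forbid NULL (a CHECK constraint passes when its expression is NULL) → nullable.
- tax_rate: declared NOT NULL → not nullable.
- shipment_id: part of the PRIMARY KEY, which implies NOT NULL → not nullable.
- description: CHECK does not forbid NULL (a CHECK constraint passes when its expression is NULL) → nullable.
- unit_cost: CHECK does not forbid NULL (a CHECK constraint passes when its expression is NULL) → nullable.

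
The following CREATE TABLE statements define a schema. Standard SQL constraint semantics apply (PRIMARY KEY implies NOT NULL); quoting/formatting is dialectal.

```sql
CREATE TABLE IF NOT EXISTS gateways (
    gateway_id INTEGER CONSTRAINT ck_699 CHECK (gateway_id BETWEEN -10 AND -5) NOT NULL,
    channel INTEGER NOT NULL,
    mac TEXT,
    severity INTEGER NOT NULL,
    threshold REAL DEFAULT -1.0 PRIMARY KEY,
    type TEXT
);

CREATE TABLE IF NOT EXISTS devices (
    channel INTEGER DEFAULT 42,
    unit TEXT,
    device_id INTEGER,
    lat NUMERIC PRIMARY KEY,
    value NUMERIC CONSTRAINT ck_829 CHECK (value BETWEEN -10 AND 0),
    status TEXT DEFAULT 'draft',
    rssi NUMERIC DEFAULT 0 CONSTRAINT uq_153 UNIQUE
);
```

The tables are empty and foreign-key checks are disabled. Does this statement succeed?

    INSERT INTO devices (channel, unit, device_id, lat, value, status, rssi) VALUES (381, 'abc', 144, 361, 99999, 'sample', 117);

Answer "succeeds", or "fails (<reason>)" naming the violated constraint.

The value 99999 for value violates CHECK (value BETWEEN -10 AND 0).

fails (CHECK on value)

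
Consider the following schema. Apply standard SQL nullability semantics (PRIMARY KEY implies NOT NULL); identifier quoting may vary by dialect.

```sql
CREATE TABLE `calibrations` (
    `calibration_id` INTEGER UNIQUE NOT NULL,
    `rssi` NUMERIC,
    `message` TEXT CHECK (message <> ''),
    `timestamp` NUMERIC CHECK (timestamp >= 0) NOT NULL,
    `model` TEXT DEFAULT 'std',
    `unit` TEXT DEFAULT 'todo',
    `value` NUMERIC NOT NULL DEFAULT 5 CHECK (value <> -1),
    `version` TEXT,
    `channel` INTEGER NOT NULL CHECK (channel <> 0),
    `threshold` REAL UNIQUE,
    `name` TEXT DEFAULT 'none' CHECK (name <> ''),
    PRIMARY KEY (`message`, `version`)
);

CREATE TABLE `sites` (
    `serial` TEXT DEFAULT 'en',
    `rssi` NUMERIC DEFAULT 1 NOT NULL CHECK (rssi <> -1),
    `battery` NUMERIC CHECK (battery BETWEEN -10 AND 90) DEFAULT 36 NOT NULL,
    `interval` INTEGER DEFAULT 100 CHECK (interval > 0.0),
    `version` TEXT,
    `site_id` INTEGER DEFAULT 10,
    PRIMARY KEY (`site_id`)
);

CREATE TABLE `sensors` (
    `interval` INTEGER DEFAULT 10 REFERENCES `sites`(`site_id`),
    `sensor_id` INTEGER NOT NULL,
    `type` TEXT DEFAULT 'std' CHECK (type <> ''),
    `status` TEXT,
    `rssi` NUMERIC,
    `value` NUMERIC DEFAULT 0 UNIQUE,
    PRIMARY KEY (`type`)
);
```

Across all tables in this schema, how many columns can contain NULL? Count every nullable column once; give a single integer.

12

calibrations: 5 nullable (rssi, model, unit, threshold, name — PK (message, version) and explicit NOT NULL columns excluded).
sites: 3 nullable (serial, interval, version — PK (site_id) and explicit NOT NULL columns excluded).
sensors: 4 nullable (interval, status, rssi, value — PK (type) and explicit NOT NULL columns excluded).
Total: 5 + 3 + 4 = 12.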